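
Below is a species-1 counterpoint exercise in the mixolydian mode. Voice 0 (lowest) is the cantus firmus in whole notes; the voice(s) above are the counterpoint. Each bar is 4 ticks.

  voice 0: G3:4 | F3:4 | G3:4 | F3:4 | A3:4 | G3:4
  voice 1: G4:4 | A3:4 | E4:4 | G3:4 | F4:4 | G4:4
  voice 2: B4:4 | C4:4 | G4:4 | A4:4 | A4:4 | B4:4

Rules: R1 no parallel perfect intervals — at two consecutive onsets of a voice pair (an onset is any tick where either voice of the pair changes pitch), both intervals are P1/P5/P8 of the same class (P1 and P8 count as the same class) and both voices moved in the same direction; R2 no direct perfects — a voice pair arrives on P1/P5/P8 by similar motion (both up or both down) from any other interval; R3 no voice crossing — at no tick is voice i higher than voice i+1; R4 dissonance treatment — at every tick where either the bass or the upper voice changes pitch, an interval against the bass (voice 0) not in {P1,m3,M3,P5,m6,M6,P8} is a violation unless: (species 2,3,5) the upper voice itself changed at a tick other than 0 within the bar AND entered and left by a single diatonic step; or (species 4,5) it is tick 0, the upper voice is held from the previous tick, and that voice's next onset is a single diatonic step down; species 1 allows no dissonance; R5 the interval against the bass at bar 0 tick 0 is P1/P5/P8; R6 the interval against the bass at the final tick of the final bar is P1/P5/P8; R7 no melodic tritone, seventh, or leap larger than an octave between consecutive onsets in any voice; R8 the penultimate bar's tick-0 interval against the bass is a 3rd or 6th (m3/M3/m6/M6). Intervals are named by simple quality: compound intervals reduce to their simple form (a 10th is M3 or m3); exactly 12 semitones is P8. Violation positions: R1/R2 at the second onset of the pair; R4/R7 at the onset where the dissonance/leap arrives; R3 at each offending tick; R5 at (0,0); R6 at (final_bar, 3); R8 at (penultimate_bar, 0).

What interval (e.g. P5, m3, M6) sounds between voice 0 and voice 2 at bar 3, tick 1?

voice 0=F3 voice 2=A4 -> M3

M3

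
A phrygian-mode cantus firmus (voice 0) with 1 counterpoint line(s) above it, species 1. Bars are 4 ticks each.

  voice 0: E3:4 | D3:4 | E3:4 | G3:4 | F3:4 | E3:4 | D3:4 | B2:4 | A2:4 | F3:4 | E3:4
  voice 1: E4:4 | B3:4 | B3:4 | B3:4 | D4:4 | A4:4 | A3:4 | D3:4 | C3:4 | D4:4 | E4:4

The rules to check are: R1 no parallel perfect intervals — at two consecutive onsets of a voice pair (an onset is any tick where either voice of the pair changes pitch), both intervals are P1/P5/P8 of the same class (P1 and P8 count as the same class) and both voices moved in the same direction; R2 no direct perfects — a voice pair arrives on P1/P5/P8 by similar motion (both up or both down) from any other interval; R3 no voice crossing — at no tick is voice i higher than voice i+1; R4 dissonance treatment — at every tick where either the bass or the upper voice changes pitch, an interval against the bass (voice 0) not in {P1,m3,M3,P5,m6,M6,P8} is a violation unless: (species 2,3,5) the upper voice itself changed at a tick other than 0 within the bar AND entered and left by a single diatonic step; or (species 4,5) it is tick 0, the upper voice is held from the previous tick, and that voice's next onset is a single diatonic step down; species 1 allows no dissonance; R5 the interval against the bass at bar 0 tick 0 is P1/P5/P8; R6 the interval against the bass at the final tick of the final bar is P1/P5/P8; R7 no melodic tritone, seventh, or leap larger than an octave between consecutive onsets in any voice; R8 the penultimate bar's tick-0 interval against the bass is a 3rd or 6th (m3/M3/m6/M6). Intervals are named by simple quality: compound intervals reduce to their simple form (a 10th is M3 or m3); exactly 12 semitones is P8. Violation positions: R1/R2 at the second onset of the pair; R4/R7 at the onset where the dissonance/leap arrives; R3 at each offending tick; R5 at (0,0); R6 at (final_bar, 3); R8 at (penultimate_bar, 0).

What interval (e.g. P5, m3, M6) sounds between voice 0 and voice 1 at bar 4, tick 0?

M6

voice 0=F3 voice 1=D4 -> M6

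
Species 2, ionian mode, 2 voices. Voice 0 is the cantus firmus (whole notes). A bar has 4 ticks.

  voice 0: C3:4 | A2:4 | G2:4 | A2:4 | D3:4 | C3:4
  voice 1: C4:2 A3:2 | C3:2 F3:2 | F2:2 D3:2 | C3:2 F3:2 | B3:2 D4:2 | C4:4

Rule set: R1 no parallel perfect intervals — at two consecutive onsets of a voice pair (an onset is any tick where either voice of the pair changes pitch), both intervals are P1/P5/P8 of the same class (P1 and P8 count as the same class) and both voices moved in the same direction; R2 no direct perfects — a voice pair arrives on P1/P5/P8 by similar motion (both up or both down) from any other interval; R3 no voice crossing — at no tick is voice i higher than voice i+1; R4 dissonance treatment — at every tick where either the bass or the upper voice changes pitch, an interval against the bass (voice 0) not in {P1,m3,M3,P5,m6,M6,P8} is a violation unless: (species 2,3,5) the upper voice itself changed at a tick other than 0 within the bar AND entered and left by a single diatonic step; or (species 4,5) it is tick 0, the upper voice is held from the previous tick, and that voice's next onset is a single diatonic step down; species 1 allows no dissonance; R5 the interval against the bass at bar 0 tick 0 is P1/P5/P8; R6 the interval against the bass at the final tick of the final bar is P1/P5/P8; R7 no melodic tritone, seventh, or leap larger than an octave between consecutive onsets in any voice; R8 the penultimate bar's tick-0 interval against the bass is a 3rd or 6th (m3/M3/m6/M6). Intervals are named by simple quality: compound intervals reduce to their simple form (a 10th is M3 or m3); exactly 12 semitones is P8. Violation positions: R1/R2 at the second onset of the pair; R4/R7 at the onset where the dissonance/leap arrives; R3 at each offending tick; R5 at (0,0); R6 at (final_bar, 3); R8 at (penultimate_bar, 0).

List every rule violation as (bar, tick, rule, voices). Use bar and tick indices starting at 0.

bar 0: v0=C3 v1=C4 downbeat P8
bar 1: v0=A2 v1=C3 downbeat m3
bar 2: v0=G2 v1=F2 downbeat M2
bar 3: v0=A2 v1=C3 downbeat m3
bar 4: v0=D3 v1=B3 downbeat M6
bar 5: v0=C3 v1=C4 downbeat P8
  -> R3 @ bar 2 tick 0 v(0, 1): G2 above F2
  -> R4 @ bar 2 tick 0 v(0, 1): G2/F2 M2 untreated
  -> R3 @ bar 2 tick 1 v(0, 1): G2 above F2
  -> R7 @ bar 4 tick 0 v(1,): F3->B3 leap 6st
  -> R1 @ bar 5 tick 0 v(0, 1): D3/D4 P8 -> C3/C4 P8 similar

(2, 0, R3, (0, 1))
(2, 0, R4, (0, 1))
(2, 1, R3, (0, 1))
(4, 0, R7, (1,))
(5, 0, R1, (0, 1))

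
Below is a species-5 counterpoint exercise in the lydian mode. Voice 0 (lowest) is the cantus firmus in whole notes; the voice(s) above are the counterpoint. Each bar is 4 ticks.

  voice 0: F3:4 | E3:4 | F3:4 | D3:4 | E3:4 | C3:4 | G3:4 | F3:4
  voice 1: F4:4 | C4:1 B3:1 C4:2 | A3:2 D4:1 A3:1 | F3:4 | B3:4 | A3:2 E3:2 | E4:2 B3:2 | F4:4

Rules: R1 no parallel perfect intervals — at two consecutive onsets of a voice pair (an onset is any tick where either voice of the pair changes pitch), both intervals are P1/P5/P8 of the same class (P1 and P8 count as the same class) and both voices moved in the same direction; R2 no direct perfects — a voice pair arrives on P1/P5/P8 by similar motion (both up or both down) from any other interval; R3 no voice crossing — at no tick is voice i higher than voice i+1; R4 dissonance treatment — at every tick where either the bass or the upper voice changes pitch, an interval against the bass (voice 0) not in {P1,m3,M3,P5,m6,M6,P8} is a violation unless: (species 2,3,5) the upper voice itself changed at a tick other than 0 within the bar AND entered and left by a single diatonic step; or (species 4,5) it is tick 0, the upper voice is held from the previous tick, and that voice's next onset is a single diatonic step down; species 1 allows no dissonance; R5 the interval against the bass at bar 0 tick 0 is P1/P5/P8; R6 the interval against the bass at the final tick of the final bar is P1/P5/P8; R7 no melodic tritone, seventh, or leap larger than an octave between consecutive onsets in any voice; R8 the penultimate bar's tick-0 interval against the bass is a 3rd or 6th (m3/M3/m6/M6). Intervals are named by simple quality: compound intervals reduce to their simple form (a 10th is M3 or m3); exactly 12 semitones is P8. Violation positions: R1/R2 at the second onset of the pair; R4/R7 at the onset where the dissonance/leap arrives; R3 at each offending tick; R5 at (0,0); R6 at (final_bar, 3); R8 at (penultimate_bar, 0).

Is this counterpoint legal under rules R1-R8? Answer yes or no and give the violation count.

No (3 violations)

bar 0: v0=F3 v1=F4 (P8)
bar 1: v0=E3 v1=C4 (m6)
bar 2: v0=F3 v1=A3 (M3)
bar 3: v0=D3 v1=F3 (m3)
bar 4: v0=E3 v1=B3 (P5)
bar 5: v0=C3 v1=A3 (M6)
bar 6: v0=G3 v1=E4 (M6)
bar 7: v0=F3 v1=F4 (P8)
  R2 @ bar4.0: D3/F3 m3 -> E3/B3 P5 similar
  R7 @ bar4.0: F3->B3 leap 6st
  R7 @ bar7.0: B3->F4 leap 6st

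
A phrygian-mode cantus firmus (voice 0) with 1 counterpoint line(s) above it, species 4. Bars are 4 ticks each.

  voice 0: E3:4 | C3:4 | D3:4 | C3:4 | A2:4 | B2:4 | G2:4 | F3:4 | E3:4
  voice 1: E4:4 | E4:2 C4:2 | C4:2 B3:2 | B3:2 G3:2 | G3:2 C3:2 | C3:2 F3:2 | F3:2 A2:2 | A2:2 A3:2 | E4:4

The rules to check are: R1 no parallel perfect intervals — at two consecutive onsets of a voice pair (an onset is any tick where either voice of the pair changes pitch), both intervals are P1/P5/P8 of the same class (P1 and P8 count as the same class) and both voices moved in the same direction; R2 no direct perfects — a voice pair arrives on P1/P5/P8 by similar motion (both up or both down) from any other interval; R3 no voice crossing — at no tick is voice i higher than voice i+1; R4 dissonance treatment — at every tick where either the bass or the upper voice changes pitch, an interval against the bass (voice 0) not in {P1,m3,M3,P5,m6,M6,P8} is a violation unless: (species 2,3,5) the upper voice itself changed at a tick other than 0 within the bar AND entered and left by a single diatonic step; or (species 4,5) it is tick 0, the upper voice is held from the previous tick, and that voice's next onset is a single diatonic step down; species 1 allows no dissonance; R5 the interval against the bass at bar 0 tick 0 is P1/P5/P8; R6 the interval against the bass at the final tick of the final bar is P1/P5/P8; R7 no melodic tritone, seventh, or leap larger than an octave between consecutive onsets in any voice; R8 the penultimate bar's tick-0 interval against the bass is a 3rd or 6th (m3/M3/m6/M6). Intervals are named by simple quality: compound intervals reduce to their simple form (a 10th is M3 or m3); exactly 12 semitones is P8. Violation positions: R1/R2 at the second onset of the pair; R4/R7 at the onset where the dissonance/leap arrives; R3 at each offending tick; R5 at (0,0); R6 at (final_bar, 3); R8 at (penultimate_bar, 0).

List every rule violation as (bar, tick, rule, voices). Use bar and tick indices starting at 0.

bar 0: v0=E3 v1=E4 downbeat P8
bar 1: v0=C3 v1=E4 downbeat M3
bar 2: v0=D3 v1=C4 downbeat m7
bar 3: v0=C3 v1=B3 downbeat M7
bar 4: v0=A2 v1=G3 downbeat m7
bar 5: v0=B2 v1=C3 downbeat m2
bar 6: v0=G2 v1=F3 downbeat m7
bar 7: v0=F3 v1=A2 downbeat m6
bar 8: v0=E3 v1=E4 downbeat P8
  -> R4 @ bar 3 tick 0 v(0, 1): C3/B3 M7 untreated
  -> R4 @ bar 4 tick 0 v(0, 1): A2/G3 m7 untreated
  -> R4 @ bar 5 tick 0 v(0, 1): B2/C3 m2 untreated
  -> R4 @ bar 5 tick 2 v(0, 1): B2/F3 TT untreated
  -> R4 @ bar 6 tick 0 v(0, 1): G2/F3 m7 untreated
  -> R4 @ bar 6 tick 2 v(0, 1): G2/A2 M2 untreated
  -> R3 @ bar 7 tick 0 v(0, 1): F3 above A2
  -> R7 @ bar 7 tick 0 v(0,): G2->F3 leap 10st
  -> R3 @ bar 7 tick 1 v(0, 1): F3 above A2

(3, 0, R4, (0, 1))
(4, 0, R4, (0, 1))
(5, 0, R4, (0, 1))
(5, 2, R4, (0, 1))
(6, 0, R4, (0, 1))
(6, 2, R4, (0, 1))
(7, 0, R3, (0, 1))
(7, 0, R7, (0,))
(7, 1, R3, (0, 1))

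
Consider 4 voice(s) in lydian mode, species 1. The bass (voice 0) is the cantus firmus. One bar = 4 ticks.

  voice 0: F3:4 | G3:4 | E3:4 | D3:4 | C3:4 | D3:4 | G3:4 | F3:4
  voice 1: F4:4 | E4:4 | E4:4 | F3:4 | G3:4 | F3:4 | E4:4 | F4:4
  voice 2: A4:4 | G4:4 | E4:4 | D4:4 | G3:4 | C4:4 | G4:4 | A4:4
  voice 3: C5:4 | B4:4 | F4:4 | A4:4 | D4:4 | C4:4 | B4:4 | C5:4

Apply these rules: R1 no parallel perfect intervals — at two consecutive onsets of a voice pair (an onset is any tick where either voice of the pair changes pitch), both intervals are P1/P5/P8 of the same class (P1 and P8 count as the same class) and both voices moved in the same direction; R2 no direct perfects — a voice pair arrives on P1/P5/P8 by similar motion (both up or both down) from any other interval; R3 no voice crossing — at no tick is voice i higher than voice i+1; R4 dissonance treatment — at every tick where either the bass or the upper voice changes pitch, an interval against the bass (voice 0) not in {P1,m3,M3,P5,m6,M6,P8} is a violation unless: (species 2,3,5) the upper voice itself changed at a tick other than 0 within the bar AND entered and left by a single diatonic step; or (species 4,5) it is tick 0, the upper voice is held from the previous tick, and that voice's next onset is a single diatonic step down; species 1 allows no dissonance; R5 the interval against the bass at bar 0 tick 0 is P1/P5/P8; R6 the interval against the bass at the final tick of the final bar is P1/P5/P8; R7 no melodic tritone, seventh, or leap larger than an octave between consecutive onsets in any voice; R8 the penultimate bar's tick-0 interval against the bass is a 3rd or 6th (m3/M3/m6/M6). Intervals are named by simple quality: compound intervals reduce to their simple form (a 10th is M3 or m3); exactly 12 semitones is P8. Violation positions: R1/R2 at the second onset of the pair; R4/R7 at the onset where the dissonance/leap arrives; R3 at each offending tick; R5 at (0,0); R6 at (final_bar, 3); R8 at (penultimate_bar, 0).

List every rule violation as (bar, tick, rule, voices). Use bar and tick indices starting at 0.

(0, 0, R5, (0, 2))
(1, 0, R1, (1, 3))
(2, 0, R1, (0, 2))
(2, 0, R4, (0, 3))
(2, 0, R7, (3,))
(3, 0, R1, (0, 2))
(3, 0, R7, (1,))
(4, 0, R1, (2, 3))
(4, 0, R2, (0, 2))
(4, 0, R4, (0, 3))
(5, 0, R1, (1, 3))
(5, 0, R4, (0, 2))
(5, 0, R4, (0, 3))
(6, 0, R1, (1, 3))
(6, 0, R2, (0, 2))
(6, 0, R7, (1,))
(6, 0, R7, (3,))
(6, 0, R8, (0, 2))
(7, 0, R1, (1, 3))
(7, 3, R6, (0, 2))

bar 0: v0=F3 v1=F4 v2=A4 v3=C5 downbeat P5
bar 1: v0=G3 v1=E4 v2=G4 v3=B4 downbeat M3
bar 2: v0=E3 v1=E4 v2=E4 v3=F4 downbeat m2
bar 3: v0=D3 v1=F3 v2=D4 v3=A4 downbeat P5
bar 4: v0=C3 v1=G3 v2=G3 v3=D4 downbeat M2
bar 5: v0=D3 v1=F3 v2=C4 v3=C4 downbeat m7
bar 6: v0=G3 v1=E4 v2=G4 v3=B4 downbeat M3
bar 7: v0=F3 v1=F4 v2=A4 v3=C5 downbeat P5
  -> R5 @ bar 0 tick 0 v(0, 2): opens on M3
  -> R1 @ bar 1 tick 0 v(1, 3): F4/C5 P5 -> E4/B4 P5 similar
  -> R1 @ bar 2 tick 0 v(0, 2): G3/G4 P8 -> E3/E4 P8 similar
  -> R4 @ bar 2 tick 0 v(0, 3): E3/F4 m2 untreated
  -> R7 @ bar 2 tick 0 v(3,): B4->F4 leap 6st
  -> R1 @ bar 3 tick 0 v(0, 2): E3/E4 P8 -> D3/D4 P8 similar
  -> R7 @ bar 3 tick 0 v(1,): E4->F3 leap 11st
  -> R1 @ bar 4 tick 0 v(2, 3): D4/A4 P5 -> G3/D4 P5 similar
  -> R2 @ bar 4 tick 0 v(0, 2): D3/D4 P8 -> C3/G3 P5 similar
  -> R4 @ bar 4 tick 0 v(0, 3): C3/D4 M2 untreated
  -> R1 @ bar 5 tick 0 v(1, 3): G3/D4 P5 -> F3/C4 P5 similar
  -> R4 @ bar 5 tick 0 v(0, 2): D3/C4 m7 untreated
  -> R4 @ bar 5 tick 0 v(0, 3): D3/C4 m7 untreated
  -> R1 @ bar 6 tick 0 v(1, 3): F3/C4 P5 -> E4/B4 P5 similar
  -> R2 @ bar 6 tick 0 v(0, 2): D3/C4 m7 -> G3/G4 P8 similar
  -> R7 @ bar 6 tick 0 v(1,): F3->E4 leap 11st
  -> R7 @ bar 6 tick 0 v(3,): C4->B4 leap 11st
  -> R8 @ bar 6 tick 0 v(0, 2): penult P8 not 3rd/6th
  -> R1 @ bar 7 tick 0 v(1, 3): E4/B4 P5 -> F4/C5 P5 similar
  -> R6 @ bar 7 tick 3 v(0, 2): closes on M3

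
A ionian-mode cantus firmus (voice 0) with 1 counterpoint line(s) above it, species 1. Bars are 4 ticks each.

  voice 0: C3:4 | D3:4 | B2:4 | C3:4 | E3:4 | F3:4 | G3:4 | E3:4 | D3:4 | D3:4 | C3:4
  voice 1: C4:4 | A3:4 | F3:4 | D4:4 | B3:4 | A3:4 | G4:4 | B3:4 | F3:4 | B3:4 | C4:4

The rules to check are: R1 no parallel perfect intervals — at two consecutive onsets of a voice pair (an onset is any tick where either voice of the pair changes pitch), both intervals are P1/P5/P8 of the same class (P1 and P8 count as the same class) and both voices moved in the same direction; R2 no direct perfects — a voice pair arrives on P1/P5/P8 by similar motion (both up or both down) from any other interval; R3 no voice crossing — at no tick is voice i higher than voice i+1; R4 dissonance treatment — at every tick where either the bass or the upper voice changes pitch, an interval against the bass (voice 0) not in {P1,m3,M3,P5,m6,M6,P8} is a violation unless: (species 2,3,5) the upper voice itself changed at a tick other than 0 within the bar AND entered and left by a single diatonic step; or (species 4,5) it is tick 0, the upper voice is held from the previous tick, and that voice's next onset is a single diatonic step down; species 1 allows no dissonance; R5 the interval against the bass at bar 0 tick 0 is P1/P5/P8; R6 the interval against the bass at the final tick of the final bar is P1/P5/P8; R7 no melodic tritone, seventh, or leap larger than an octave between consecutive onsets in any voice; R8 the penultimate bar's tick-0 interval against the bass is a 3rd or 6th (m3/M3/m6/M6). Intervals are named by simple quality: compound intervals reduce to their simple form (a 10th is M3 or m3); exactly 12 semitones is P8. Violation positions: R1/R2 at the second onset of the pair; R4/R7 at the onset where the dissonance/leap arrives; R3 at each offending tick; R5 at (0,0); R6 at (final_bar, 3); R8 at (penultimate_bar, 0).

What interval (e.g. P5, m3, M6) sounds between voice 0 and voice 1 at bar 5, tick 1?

voice 0=F3 voice 1=A3 -> M3

M3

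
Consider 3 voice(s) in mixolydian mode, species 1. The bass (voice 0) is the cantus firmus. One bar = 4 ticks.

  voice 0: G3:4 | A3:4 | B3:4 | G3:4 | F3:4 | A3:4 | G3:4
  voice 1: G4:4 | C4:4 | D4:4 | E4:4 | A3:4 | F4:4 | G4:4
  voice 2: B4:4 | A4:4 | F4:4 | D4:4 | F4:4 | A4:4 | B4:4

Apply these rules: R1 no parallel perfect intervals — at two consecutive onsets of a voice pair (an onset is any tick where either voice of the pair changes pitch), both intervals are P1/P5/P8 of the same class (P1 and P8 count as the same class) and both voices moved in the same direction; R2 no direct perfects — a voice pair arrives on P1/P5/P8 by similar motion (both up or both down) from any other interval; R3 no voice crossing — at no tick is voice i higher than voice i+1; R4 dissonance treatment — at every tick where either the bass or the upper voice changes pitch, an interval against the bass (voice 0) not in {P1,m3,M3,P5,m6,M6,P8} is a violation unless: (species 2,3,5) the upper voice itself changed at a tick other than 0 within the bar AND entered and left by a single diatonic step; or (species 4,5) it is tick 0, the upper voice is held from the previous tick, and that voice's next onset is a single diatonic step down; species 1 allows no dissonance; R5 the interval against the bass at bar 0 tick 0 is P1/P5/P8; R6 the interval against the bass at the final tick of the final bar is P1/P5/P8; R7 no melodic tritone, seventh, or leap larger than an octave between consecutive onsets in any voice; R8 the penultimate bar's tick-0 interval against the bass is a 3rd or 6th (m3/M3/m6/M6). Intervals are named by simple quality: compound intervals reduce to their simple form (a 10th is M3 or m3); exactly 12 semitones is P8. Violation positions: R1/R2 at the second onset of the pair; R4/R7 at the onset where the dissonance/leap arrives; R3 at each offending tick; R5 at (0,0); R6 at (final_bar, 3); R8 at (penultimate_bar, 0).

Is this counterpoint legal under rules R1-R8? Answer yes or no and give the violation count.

bar 0: v0=G3 v1=G4 v2=B4 (M3)
bar 1: v0=A3 v1=C4 v2=A4 (P8)
bar 2: v0=B3 v1=D4 v2=F4 (TT)
bar 3: v0=G3 v1=E4 v2=D4 (P5)
bar 4: v0=F3 v1=A3 v2=F4 (P8)
bar 5: v0=A3 v1=F4 v2=A4 (P8)
bar 6: v0=G3 v1=G4 v2=B4 (M3)
  R5 @ bar0.0: opens on M3
  R4 @ bar2.0: B3/F4 TT untreated
  R2 @ bar3.0: B3/F4 TT -> G3/D4 P5 similar
  R3 @ bar3.0: E4 above D4
  R3 @ bar3.1: E4 above D4
  R3 @ bar3.2: E4 above D4
  R3 @ bar3.3: E4 above D4
  R1 @ bar5.0: F3/F4 P8 -> A3/A4 P8 similar
  R8 @ bar5.0: penult P8 not 3rd/6th
  R6 @ bar6.3: closes on M3

No (10 violations)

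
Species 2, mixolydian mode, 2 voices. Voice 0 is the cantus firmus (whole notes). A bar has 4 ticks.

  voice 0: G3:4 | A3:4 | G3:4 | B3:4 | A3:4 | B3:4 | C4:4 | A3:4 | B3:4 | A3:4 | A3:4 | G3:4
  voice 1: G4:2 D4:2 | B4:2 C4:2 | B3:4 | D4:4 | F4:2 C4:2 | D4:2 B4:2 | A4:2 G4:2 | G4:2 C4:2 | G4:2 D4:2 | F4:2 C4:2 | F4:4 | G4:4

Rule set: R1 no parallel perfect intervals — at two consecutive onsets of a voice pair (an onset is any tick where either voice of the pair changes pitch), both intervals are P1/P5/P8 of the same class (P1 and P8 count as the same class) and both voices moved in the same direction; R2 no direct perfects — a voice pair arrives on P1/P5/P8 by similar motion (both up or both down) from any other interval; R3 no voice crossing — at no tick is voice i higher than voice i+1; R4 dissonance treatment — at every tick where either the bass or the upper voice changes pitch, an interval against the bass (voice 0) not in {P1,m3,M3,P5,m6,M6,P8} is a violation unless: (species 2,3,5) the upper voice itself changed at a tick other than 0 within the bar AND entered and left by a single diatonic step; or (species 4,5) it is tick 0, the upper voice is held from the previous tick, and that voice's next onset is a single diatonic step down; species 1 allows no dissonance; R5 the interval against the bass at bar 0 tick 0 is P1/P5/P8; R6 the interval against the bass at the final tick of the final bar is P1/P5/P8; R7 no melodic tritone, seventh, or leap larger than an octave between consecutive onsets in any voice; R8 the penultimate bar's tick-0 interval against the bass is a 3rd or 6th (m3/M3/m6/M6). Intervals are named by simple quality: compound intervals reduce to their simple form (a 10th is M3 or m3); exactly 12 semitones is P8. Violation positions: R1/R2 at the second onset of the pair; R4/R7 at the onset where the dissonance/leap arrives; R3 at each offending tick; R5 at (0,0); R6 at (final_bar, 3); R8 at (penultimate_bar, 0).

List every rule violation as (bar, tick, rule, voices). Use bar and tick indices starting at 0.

(1, 0, R4, (0, 1))
(1, 2, R7, (1,))
(7, 0, R4, (0, 1))

bar 0: v0=G3 v1=G4 downbeat P8
bar 1: v0=A3 v1=B4 downbeat M2
bar 2: v0=G3 v1=B3 downbeat M3
bar 3: v0=B3 v1=D4 downbeat m3
bar 4: v0=A3 v1=F4 downbeat m6
bar 5: v0=B3 v1=D4 downbeat m3
bar 6: v0=C4 v1=A4 downbeat M6
bar 7: v0=A3 v1=G4 downbeat m7
bar 8: v0=B3 v1=G4 downbeat m6
bar 9: v0=A3 v1=F4 downbeat m6
bar 10: v0=A3 v1=F4 downbeat m6
bar 11: v0=G3 v1=G4 downbeat P8
  -> R4 @ bar 1 tick 0 v(0, 1): A3/B4 M2 untreated
  -> R7 @ bar 1 tick 2 v(1,): B4->C4 leap 11st
  -> R4 @ bar 7 tick 0 v(0, 1): A3/G4 m7 untreated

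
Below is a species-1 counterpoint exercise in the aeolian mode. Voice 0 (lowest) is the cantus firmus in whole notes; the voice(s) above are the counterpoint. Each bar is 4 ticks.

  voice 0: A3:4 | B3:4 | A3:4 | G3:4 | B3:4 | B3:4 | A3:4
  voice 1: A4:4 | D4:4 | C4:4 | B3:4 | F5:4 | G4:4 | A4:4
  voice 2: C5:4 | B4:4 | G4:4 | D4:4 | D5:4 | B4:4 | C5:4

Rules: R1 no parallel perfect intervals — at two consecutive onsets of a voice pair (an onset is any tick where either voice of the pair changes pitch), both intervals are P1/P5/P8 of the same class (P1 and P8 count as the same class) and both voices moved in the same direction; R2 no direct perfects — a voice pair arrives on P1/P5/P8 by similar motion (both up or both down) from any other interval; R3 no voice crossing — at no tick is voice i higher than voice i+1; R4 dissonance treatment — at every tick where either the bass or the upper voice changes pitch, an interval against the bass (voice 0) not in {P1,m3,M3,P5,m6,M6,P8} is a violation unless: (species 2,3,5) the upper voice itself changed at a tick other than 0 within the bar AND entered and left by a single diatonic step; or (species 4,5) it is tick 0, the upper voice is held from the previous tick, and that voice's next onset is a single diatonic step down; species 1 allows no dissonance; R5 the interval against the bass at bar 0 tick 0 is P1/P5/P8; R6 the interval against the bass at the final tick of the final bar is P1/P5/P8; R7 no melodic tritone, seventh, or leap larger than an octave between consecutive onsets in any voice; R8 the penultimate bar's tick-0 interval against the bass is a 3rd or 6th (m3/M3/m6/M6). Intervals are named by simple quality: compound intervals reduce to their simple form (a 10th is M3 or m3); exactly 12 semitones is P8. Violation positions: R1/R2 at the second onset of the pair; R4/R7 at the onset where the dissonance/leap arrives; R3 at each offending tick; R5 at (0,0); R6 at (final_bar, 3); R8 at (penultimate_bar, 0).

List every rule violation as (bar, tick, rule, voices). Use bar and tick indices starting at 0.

(0, 0, R5, (0, 2))
(2, 0, R2, (1, 2))
(2, 0, R4, (0, 2))
(3, 0, R2, (0, 2))
(4, 0, R3, (1, 2))
(4, 0, R4, (0, 1))
(4, 0, R7, (1,))
(4, 1, R3, (1, 2))
(4, 2, R3, (1, 2))
(4, 3, R3, (1, 2))
(5, 0, R7, (1,))
(5, 0, R8, (0, 2))
(6, 3, R6, (0, 2))

bar 0: v0=A3 v1=A4 v2=C5 downbeat m3
bar 1: v0=B3 v1=D4 v2=B4 downbeat P8
bar 2: v0=A3 v1=C4 v2=G4 downbeat m7
bar 3: v0=G3 v1=B3 v2=D4 downbeat P5
bar 4: v0=B3 v1=F5 v2=D5 downbeat m3
bar 5: v0=B3 v1=G4 v2=B4 downbeat P8
bar 6: v0=A3 v1=A4 v2=C5 downbeat m3
  -> R5 @ bar 0 tick 0 v(0, 2): opens on m3
  -> R2 @ bar 2 tick 0 v(1, 2): D4/B4 M6 -> C4/G4 P5 similar
  -> R4 @ bar 2 tick 0 v(0, 2): A3/G4 m7 untreated
  -> R2 @ bar 3 tick 0 v(0, 2): A3/G4 m7 -> G3/D4 P5 similar
  -> R3 @ bar 4 tick 0 v(1, 2): F5 above D5
  -> R4 @ bar 4 tick 0 v(0, 1): B3/F5 TT untreated
  -> R7 @ bar 4 tick 0 v(1,): B3->F5 leap 18st
  -> R3 @ bar 4 tick 1 v(1, 2): F5 above D5
  -> R3 @ bar 4 tick 2 v(1, 2): F5 above D5
  -> R3 @ bar 4 tick 3 v(1, 2): F5 above D5
  -> R7 @ bar 5 tick 0 v(1,): F5->G4 leap 10st
  -> R8 @ bar 5 tick 0 v(0, 2): penult P8 not 3rd/6th
  -> R6 @ bar 6 tick 3 v(0, 2): closes on m3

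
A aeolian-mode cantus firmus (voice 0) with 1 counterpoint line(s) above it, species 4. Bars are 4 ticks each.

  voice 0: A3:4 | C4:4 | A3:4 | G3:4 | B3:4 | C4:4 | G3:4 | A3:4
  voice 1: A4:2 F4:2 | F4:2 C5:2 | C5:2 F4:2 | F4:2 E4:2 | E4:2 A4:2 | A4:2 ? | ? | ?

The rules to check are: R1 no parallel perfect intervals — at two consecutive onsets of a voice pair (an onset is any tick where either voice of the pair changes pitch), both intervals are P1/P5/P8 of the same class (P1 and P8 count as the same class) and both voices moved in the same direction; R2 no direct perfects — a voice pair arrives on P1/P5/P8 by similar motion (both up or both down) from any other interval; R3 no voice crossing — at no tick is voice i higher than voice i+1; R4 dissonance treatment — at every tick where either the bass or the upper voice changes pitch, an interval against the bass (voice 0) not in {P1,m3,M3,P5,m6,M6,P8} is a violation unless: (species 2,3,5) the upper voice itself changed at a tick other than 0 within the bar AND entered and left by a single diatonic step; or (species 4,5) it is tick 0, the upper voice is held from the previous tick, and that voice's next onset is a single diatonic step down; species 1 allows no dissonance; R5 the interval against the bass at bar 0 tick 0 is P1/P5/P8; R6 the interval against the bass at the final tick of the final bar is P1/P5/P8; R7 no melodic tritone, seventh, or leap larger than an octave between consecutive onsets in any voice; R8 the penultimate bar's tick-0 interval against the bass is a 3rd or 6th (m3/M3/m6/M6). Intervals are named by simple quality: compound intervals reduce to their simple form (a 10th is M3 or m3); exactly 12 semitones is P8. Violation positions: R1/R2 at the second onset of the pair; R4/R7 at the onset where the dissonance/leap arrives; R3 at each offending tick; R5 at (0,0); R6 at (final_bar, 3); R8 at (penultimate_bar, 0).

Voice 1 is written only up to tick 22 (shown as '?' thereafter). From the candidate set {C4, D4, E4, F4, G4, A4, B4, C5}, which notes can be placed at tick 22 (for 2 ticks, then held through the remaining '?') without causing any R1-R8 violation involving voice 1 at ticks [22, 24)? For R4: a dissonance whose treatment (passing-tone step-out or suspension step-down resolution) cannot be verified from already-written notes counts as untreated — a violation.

{A4, C4, C5, E4, G4}

C4: legal
D4: violates R4
E4: legal
F4: violates R4
G4: legal
A4: legal
B4: violates R4
C5: legal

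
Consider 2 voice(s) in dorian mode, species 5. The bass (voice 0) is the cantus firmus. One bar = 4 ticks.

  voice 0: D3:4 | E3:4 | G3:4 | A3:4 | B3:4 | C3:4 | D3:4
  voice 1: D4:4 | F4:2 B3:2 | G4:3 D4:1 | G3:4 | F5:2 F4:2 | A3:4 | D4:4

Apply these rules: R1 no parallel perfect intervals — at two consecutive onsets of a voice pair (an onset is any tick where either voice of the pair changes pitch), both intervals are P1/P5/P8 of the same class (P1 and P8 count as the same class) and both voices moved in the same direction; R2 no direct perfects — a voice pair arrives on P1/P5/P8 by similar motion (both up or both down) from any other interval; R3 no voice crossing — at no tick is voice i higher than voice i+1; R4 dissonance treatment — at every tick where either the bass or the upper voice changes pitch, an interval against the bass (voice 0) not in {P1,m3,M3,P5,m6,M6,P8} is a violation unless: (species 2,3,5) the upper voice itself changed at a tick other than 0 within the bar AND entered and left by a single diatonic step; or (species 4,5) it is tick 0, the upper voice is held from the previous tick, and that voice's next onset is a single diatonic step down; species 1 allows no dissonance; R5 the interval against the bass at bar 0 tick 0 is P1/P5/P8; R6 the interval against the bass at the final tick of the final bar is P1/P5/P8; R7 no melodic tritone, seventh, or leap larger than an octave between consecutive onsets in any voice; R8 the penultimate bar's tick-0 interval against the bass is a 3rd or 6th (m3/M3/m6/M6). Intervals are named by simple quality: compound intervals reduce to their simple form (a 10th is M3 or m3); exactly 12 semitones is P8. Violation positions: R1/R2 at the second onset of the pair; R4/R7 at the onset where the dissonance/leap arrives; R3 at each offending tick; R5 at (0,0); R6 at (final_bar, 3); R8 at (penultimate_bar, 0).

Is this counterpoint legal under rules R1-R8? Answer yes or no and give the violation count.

No (13 violations)

bar 0: v0=D3 v1=D4 (P8)
bar 1: v0=E3 v1=F4 (m2)
bar 2: v0=G3 v1=G4 (P8)
bar 3: v0=A3 v1=G3 (M2)
bar 4: v0=B3 v1=F5 (TT)
bar 5: v0=C3 v1=A3 (M6)
bar 6: v0=D3 v1=D4 (P8)
  R4 @ bar1.0: E3/F4 m2 untreated
  R7 @ bar1.2: F4->B3 leap 6st
  R2 @ bar2.0: E3/B3 P5 -> G3/G4 P8 similar
  R3 @ bar3.0: A3 above G3
  R4 @ bar3.0: A3/G3 M2 untreated
  R3 @ bar3.1: A3 above G3
  R3 @ bar3.2: A3 above G3
  R3 @ bar3.3: A3 above G3
  R4 @ bar4.0: B3/F5 TT untreated
  R7 @ bar4.0: G3->F5 leap 22st
  R4 @ bar4.2: B3/F4 TT untreated
  R7 @ bar5.0: B3->C3 leap 11st
  R2 @ bar6.0: C3/A3 M6 -> D3/D4 P8 similar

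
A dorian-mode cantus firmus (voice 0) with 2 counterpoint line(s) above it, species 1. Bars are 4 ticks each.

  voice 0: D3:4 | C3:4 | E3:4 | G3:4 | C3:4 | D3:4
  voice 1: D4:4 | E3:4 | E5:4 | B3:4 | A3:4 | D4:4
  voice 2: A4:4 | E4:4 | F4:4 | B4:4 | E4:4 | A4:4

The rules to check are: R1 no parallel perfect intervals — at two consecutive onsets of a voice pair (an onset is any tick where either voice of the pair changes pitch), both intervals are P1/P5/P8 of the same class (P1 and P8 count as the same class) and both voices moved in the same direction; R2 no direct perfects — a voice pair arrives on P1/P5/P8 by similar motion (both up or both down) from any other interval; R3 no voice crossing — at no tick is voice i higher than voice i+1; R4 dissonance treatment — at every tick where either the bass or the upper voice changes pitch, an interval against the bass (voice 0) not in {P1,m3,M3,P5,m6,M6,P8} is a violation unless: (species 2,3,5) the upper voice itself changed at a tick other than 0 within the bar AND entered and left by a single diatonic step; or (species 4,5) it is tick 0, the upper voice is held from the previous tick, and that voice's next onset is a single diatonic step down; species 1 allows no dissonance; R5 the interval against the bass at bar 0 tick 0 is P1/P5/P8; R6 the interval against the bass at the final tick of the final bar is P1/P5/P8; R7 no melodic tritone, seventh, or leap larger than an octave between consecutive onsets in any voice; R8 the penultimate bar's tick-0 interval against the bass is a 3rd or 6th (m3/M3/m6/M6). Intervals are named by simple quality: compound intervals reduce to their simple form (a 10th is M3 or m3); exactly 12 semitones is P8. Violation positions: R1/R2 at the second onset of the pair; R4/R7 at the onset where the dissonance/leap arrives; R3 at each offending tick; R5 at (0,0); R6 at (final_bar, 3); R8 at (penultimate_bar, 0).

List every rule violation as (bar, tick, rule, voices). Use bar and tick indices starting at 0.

(1, 0, R2, (1, 2))
(1, 0, R7, (1,))
(2, 0, R2, (0, 1))
(2, 0, R3, (1, 2))
(2, 0, R4, (0, 2))
(2, 0, R7, (1,))
(2, 1, R3, (1, 2))
(2, 2, R3, (1, 2))
(2, 3, R3, (1, 2))
(3, 0, R7, (1,))
(3, 0, R7, (2,))
(4, 0, R2, (1, 2))
(5, 0, R1, (1, 2))
(5, 0, R2, (0, 1))
(5, 0, R2, (0, 2))

bar 0: v0=D3 v1=D4 v2=A4 downbeat P5
bar 1: v0=C3 v1=E3 v2=E4 downbeat M3
bar 2: v0=E3 v1=E5 v2=F4 downbeat m2
bar 3: v0=G3 v1=B3 v2=B4 downbeat M3
bar 4: v0=C3 v1=A3 v2=E4 downbeat M3
bar 5: v0=D3 v1=D4 v2=A4 downbeat P5
  -> R2 @ bar 1 tick 0 v(1, 2): D4/A4 P5 -> E3/E4 P8 similar
  -> R7 @ bar 1 tick 0 v(1,): D4->E3 leap 10st
  -> R2 @ bar 2 tick 0 v(0, 1): C3/E3 M3 -> E3/E5 P1 similar
  -> R3 @ bar 2 tick 0 v(1, 2): E5 above F4
  -> R4 @ bar 2 tick 0 v(0, 2): E3/F4 m2 untreated
  -> R7 @ bar 2 tick 0 v(1,): E3->E5 leap 24st
  -> R3 @ bar 2 tick 1 v(1, 2): E5 above F4
  -> R3 @ bar 2 tick 2 v(1, 2): E5 above F4
  -> R3 @ bar 2 tick 3 v(1, 2): E5 above F4
  -> R7 @ bar 3 tick 0 v(1,): E5->B3 leap 17st
  -> R7 @ bar 3 tick 0 v(2,): F4->B4 leap 6st
  -> R2 @ bar 4 tick 0 v(1, 2): B3/B4 P8 -> A3/E4 P5 similar
  -> R1 @ bar 5 tick 0 v(1, 2): A3/E4 P5 -> D4/A4 P5 similar
  -> R2 @ bar 5 tick 0 v(0, 1): C3/A3 M6 -> D3/D4 P8 similar
  -> R2 @ bar 5 tick 0 v(0, 2): C3/E4 M3 -> D3/A4 P5 similar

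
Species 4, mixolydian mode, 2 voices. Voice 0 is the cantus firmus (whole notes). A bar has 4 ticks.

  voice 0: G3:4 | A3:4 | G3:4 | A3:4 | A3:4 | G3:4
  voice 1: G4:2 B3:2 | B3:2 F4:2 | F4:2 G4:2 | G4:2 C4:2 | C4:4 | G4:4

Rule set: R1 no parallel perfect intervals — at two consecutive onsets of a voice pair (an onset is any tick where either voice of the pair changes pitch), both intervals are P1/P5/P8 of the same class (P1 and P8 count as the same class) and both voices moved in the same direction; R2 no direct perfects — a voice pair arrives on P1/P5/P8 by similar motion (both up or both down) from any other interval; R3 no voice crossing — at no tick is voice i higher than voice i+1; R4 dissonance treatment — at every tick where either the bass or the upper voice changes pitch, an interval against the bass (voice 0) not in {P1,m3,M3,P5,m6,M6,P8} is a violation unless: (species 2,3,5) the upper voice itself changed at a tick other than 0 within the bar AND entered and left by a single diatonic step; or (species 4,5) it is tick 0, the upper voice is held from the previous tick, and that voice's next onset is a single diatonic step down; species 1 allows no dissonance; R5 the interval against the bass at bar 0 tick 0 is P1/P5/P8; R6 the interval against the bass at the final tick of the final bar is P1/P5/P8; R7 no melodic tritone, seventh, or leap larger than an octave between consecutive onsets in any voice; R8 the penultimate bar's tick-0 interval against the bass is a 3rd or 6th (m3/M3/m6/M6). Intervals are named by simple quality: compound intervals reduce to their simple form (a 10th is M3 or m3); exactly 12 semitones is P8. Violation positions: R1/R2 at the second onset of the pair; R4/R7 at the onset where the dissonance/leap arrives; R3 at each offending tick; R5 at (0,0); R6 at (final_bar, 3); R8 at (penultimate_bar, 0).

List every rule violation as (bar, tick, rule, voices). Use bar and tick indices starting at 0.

bar 0: v0=G3 v1=G4 downbeat P8
bar 1: v0=A3 v1=B3 downbeat M2
bar 2: v0=G3 v1=F4 downbeat m7
bar 3: v0=A3 v1=G4 downbeat m7
bar 4: v0=A3 v1=C4 downbeat m3
bar 5: v0=G3 v1=G4 downbeat P8
  -> R4 @ bar 1 tick 0 v(0, 1): A3/B3 M2 untreated
  -> R7 @ bar 1 tick 2 v(1,): B3->F4 leap 6st
  -> R4 @ bar 2 tick 0 v(0, 1): G3/F4 m7 untreated
  -> R4 @ bar 3 tick 0 v(0, 1): A3/G4 m7 untreated

(1, 0, R4, (0, 1))
(1, 2, R7, (1,))
(2, 0, R4, (0, 1))
(3, 0, R4, (0, 1))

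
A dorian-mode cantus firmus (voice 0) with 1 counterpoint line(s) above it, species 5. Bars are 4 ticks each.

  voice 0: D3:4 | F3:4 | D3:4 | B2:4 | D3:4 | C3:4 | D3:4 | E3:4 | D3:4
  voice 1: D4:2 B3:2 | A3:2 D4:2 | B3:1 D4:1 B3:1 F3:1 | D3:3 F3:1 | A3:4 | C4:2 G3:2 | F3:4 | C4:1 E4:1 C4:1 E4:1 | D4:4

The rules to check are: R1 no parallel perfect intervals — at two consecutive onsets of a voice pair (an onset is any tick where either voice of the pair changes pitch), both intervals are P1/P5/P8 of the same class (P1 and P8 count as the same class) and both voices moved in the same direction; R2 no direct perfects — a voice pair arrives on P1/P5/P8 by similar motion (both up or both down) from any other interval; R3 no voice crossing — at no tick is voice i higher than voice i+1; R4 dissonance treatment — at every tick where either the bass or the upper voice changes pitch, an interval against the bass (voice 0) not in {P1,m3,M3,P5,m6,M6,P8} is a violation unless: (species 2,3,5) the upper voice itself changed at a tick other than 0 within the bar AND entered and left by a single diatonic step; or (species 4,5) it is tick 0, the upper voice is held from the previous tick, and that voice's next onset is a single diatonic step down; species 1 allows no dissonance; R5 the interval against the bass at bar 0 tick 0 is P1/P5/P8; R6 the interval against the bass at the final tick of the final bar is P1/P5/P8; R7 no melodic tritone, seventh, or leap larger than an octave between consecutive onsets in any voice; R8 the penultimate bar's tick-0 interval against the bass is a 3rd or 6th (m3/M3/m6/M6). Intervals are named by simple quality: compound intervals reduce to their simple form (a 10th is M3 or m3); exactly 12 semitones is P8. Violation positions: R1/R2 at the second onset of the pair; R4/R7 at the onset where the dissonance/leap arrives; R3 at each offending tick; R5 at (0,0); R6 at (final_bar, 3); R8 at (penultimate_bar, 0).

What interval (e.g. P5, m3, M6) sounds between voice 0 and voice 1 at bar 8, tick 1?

voice 0=D3 voice 1=D4 -> P8

P8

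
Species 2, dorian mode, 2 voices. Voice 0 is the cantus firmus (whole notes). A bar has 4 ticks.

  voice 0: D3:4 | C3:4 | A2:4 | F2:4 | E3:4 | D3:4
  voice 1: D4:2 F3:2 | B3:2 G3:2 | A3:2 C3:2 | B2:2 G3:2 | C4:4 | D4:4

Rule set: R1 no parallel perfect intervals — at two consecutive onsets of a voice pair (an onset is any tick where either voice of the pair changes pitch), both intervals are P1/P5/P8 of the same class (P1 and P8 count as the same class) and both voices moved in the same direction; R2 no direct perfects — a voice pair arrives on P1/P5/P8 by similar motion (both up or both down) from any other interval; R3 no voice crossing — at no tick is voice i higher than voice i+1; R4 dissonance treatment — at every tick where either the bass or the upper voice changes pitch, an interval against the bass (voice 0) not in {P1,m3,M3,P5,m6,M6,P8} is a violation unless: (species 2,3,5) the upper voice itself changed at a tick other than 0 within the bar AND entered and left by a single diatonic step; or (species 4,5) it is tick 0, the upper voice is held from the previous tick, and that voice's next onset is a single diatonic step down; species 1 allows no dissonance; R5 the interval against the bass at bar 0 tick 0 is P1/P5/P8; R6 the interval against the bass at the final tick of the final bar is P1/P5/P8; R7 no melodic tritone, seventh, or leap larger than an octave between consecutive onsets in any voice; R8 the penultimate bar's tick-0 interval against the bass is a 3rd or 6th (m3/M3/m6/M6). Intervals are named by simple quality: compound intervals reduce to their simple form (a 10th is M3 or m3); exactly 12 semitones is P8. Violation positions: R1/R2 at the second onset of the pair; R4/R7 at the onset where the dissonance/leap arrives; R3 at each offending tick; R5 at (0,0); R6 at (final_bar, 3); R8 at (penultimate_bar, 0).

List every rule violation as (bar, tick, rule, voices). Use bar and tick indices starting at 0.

(1, 0, R4, (0, 1))
(1, 0, R7, (1,))
(3, 0, R4, (0, 1))
(3, 2, R4, (0, 1))
(4, 0, R7, (0,))

bar 0: v0=D3 v1=D4 downbeat P8
bar 1: v0=C3 v1=B3 downbeat M7
bar 2: v0=A2 v1=A3 downbeat P8
bar 3: v0=F2 v1=B2 downbeat TT
bar 4: v0=E3 v1=C4 downbeat m6
bar 5: v0=D3 v1=D4 downbeat P8
  -> R4 @ bar 1 tick 0 v(0, 1): C3/B3 M7 untreated
  -> R7 @ bar 1 tick 0 v(1,): F3->B3 leap 6st
  -> R4 @ bar 3 tick 0 v(0, 1): F2/B2 TT untreated
  -> R4 @ bar 3 tick 2 v(0, 1): F2/G3 M2 untreated
  -> R7 @ bar 4 tick 0 v(0,): F2->E3 leap 11st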